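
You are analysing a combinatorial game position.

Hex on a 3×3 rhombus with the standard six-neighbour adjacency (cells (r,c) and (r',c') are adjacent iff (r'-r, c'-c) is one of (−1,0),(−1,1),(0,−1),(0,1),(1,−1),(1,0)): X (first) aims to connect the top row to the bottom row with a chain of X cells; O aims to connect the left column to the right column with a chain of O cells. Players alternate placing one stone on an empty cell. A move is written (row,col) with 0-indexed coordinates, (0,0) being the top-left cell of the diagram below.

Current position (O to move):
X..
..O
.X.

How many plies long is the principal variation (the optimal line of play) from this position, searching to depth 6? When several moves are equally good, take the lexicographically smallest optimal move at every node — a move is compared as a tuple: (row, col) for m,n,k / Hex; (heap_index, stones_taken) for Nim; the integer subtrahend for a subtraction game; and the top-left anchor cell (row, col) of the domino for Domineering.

PV length from [X../..O/.X.]: 5 plies

[X../..O/.X.] O move#1: (0,1):-1/XO./..O/.X., (0,2):-1/X.O/..O/.X., (1,0):-1/X../O.O/.X., (1,1):+1/X../.OO/.X.*, (2,0):-1/X../..O/OX., (2,2):-1/X../..O/.XO
[X../.OO/.X.] X move#2: (0,1):-1/XX./.OO/.X.*, (0,2):-1/X.X/.OO/.X., (1,0):-1/X../XOO/.X., (2,0):-1/X../.OO/XX., (2,2):-1/X../.OO/.XX
[XX./.OO/.X.] O move#3: (0,2):+1/XXO/.OO/.X.*, (1,0):+1/XX./OOO/.X., (2,0):+1/XX./.OO/OX., (2,2):+1/XX./.OO/.XO
[XXO/.OO/.X.] X move#4: (1,0):-1/XXO/XOO/.X.*, (2,0):-1/XXO/.OO/XX., (2,2):-1/XXO/.OO/.XX
[XXO/XOO/.X.] O move#5: (2,0):+1/XXO/XOO/OX.*, (2,2):-1/XXO/XOO/.XO
[XXO/XOO/OX.] end (terminal -1, X#6); searched X../..O/.X. to 6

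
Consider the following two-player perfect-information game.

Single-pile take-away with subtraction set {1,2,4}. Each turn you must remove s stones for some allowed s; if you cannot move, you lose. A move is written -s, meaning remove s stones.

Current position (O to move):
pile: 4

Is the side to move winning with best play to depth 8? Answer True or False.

p1 O@[4]: -1[3]+1* -2[2]-1 -4[0]+1
p2 X@[3]: -1[2]-1* -2[1]-1
p3 O@[2]: -1[1]-1 -2[0]+1*
p4 X@[0] terminal -1; root [4] d8

O winning at [4]: True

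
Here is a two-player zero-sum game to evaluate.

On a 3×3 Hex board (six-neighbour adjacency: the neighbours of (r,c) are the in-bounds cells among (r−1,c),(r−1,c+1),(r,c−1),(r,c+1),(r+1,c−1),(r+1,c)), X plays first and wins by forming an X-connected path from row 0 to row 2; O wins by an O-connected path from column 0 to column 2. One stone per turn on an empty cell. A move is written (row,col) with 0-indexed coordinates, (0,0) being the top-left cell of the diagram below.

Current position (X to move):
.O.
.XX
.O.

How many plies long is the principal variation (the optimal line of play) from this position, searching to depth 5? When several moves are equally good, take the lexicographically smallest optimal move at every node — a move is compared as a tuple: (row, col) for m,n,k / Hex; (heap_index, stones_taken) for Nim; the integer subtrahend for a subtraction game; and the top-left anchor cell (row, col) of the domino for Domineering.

PV length from [.O./.XX/.O.]: 5 plies

ply 1, X at .O./.XX/.O. | (0,0)=+1→XO./.XX/.O.*; (0,2)=+1→.OX/.XX/.O.; (1,0)=+1→.O./XXX/.O.; (2,0)=-1→.O./.XX/XO.; (2,2)=-1→.O./.XX/.OX
ply 2, O at XO./.XX/.O. | (0,2)=-1→XOO/.XX/.O.*; (1,0)=-1→XO./OXX/.O.; (2,0)=-1→XO./.XX/OO.; (2,2)=-1→XO./.XX/.OO
ply 3, X at XOO/.XX/.O. | (1,0)=+1→XOO/XXX/.O.*; (2,0)=-1→XOO/.XX/XO.; (2,2)=-1→XOO/.XX/.OX
ply 4, O at XOO/XXX/.O. | (2,0)=-1→XOO/XXX/OO.*; (2,2)=-1→XOO/XXX/.OO
ply 5, X at XOO/XXX/OO. | (2,2)=+1→XOO/XXX/OOX*
ply 6: XOO/XXX/OOX is terminal -1 (O); from .O./.XX/.O. depth 5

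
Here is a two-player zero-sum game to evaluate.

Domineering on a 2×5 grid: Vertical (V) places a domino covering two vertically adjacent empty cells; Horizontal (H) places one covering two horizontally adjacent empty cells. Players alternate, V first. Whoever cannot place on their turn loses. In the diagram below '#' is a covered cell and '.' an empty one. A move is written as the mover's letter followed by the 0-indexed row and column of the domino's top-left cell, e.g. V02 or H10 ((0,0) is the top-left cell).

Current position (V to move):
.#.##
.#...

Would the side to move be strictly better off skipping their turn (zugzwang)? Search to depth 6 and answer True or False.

[.#.##/.#...] V move#1: V00:-1/##.##/##..., V02:+1/.####/.##..*
[.####/.##..] H move#2: H13:-1/.####/.####*
[.####/.####] V move#3: V00:+1/#####/#####*
[#####/#####] end (terminal -1, H#4); searched .#.##/.#... to 6
pass branch (H moves first from the same position):
  | [.#.##/.#...] H move#1: H12:-1/.#.##/.###.*, H13:-1/.#.##/.#.##
  | [.#.##/.###.] V move#2: V00:+1/##.##/####.*
  | [##.##/####.] end (terminal -1, H#3); searched .#.##/.#... to 6
V moving scores +1; V passing scores +1

zugzwang(.#.##/.#..., V) = False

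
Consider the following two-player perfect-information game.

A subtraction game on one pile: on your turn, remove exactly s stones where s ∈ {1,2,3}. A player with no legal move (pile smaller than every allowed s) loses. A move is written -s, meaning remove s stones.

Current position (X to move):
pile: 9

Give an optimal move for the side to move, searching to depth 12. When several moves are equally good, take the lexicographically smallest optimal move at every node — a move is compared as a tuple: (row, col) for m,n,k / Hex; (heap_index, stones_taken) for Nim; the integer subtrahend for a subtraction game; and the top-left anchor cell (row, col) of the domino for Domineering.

X's best at [9]: -1

ply 1, X at 9 | -1=+1→8*; -2=-1→7; -3=-1→6
ply 2, O at 8 | -1=-1→7*; -2=-1→6; -3=-1→5
ply 3, X at 7 | -1=-1→6; -2=-1→5; -3=+1→4*
ply 4, O at 4 | -1=-1→3*; -2=-1→2; -3=-1→1
ply 5, X at 3 | -1=-1→2; -2=-1→1; -3=+1→0*
ply 6: 0 is terminal -1 (O); from 9 depth 12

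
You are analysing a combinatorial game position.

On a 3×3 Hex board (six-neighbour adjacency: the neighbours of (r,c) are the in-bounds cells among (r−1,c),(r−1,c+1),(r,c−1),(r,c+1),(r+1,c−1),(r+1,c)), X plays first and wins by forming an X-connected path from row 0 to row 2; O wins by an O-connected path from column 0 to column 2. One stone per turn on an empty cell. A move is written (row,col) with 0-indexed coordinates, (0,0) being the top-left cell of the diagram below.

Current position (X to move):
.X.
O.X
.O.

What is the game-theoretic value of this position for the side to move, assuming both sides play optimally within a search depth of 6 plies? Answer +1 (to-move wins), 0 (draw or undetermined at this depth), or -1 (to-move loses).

value(.X./O.X/.O., X) = +1

p1 X@[.X./O.X/.O.]: (0,0)[XX./O.X/.O.]-1 (0,2)[.XX/O.X/.O.]-1 (1,1)[.X./OXX/.O.]+1* (2,0)[.X./O.X/XO.]-1 (2,2)[.X./O.X/.OX]+1
p2 O@[.X./OXX/.O.]: (0,0)[OX./OXX/.O.]-1* (0,2)[.XO/OXX/.O.]-1 (2,0)[.X./OXX/OO.]-1 (2,2)[.X./OXX/.OO]-1
p3 X@[OX./OXX/.O.]: (0,2)[OXX/OXX/.O.]+1* (2,0)[OX./OXX/XO.]+1 (2,2)[OX./OXX/.OX]+1
p4 O@[OXX/OXX/.O.]: (2,0)[OXX/OXX/OO.]-1* (2,2)[OXX/OXX/.OO]-1
p5 X@[OXX/OXX/OO.]: (2,2)[OXX/OXX/OOX]+1*
p6 O@[OXX/OXX/OOX] terminal -1; root [.X./O.X/.O.] d6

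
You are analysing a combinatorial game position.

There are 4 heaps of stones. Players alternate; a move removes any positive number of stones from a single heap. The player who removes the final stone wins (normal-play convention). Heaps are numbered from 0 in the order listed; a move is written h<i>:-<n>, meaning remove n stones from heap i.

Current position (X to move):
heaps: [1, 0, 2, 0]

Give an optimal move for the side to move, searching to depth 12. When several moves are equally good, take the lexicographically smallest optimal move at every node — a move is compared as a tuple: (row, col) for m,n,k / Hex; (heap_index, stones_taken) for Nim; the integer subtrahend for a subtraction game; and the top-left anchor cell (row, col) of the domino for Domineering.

ply 1, X at (1,0,2,0) | h0:-1=-1→(0,0,2,0); h2:-1=+1→(1,0,1,0)*; h2:-2=-1→(1,0,0,0)
ply 2, O at (1,0,1,0) | h0:-1=-1→(0,0,1,0)*; h2:-1=-1→(1,0,0,0)
ply 3, X at (0,0,1,0) | h2:-1=+1→(0,0,0,0)*
ply 4: (0,0,0,0) is terminal -1 (O); from (1,0,2,0) depth 12

X's best at [(1,0,2,0)]: h2:-1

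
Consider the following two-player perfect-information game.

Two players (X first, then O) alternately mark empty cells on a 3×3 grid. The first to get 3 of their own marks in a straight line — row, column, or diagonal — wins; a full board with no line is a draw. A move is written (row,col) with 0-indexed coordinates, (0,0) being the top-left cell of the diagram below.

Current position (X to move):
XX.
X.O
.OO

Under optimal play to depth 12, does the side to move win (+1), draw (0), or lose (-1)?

p1 X@[XX./X.O/.OO]: (0,2)[XXX/X.O/.OO]+1* (1,1)[XX./XXO/.OO]-1 (2,0)[XX./X.O/XOO]+1
p2 O@[XXX/X.O/.OO] terminal -1; root [XX./X.O/.OO] d12

value(XX./X.O/.OO, X) = +1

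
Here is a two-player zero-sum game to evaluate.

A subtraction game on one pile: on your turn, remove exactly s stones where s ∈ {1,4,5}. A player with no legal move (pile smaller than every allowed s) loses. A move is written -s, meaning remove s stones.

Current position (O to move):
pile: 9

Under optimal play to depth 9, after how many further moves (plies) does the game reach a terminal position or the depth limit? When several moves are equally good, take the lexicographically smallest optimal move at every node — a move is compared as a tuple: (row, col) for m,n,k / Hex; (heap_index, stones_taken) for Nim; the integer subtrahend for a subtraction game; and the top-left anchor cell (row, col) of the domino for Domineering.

ply 1, O at 9 | -1=+1→8*; -4=-1→5; -5=-1→4
ply 2, X at 8 | -1=-1→7*; -4=-1→4; -5=-1→3
ply 3, O at 7 | -1=-1→6; -4=-1→3; -5=+1→2*
ply 4, X at 2 | -1=-1→1*
ply 5, O at 1 | -1=+1→0*
ply 6: 0 is terminal -1 (X); from 9 depth 9

PV length from [9]: 5 plies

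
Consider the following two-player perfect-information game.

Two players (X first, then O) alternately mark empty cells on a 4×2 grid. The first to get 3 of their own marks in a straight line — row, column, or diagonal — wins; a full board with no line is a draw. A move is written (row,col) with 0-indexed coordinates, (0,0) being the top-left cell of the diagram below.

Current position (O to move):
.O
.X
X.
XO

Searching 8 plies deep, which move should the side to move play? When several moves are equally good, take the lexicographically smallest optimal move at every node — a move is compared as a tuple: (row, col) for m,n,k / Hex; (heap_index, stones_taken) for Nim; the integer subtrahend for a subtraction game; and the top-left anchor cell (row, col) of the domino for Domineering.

O's best at [.O/.X/X./XO]: (1,0)

[.O/.X/X./XO] O move#1: (0,0):-1/OO/.X/X./XO, (1,0):+0/.O/OX/X./XO*, (2,1):-1/.O/.X/XO/XO
[.O/OX/X./XO] X move#2: (0,0):+0/XO/OX/X./XO*, (2,1):+0/.O/OX/XX/XO
[XO/OX/X./XO] O move#3: (2,1):+0/XO/OX/XO/XO*
[XO/OX/XO/XO] end (terminal +0, X#4); searched .O/.X/X./XO to 8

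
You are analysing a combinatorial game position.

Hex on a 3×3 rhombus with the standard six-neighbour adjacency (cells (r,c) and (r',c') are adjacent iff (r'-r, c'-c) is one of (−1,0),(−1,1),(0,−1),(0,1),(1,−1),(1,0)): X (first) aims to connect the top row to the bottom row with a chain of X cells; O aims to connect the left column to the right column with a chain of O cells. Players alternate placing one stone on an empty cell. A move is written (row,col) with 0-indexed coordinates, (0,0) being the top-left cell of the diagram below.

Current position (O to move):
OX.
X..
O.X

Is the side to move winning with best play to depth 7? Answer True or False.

O winning at [OX./X../O.X]: True

p1 O@[OX./X../O.X]: (0,2)[OXO/X../O.X]-1 (1,1)[OX./XO./O.X]+1* (1,2)[OX./X.O/O.X]+1 (2,1)[OX./X../OOX]-1
p2 X@[OX./XO./O.X]: (0,2)[OXX/XO./O.X]-1* (1,2)[OX./XOX/O.X]-1 (2,1)[OX./XO./OXX]-1
p3 O@[OXX/XO./O.X]: (1,2)[OXX/XOO/O.X]+1* (2,1)[OXX/XO./OOX]-1
p4 X@[OXX/XOO/O.X] terminal -1; root [OX./X../O.X] d7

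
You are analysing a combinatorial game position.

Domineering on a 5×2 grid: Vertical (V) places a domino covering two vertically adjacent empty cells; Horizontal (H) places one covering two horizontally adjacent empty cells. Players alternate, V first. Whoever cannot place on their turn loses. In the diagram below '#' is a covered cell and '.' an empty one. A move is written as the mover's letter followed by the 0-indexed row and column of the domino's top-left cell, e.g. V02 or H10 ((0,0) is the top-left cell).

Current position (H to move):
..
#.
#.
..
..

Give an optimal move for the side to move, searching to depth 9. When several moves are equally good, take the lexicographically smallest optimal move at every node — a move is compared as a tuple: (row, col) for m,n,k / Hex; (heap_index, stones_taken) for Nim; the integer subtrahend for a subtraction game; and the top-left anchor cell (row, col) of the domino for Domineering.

H's best at [../#./#./../..]: H30

p1 H@[../#./#./../..]: H00[##/#./#./../..]-1 H30[../#./#./##/..]+1* H40[../#./#./../##]+1
p2 V@[../#./#./##/..]: V01[.#/##/#./##/..]-1* V11[../##/##/##/..]-1
p3 H@[.#/##/#./##/..]: H40[.#/##/#./##/##]+1*
p4 V@[.#/##/#./##/##] terminal -1; root [../#./#./../..] d9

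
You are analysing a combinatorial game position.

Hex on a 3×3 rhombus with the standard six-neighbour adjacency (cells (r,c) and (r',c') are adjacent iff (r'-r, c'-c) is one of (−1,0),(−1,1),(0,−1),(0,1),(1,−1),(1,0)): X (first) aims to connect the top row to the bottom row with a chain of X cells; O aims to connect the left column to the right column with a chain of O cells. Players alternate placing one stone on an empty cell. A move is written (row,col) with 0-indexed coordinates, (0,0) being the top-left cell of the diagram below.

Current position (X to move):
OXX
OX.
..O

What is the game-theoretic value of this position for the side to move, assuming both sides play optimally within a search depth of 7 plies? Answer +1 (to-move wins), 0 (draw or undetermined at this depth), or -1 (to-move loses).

value(OXX/OX./..O, X) = +1

[OXX/OX./..O] X move#1: (1,2):+1/OXX/OXX/..O*, (2,0):+1/OXX/OX./X.O, (2,1):+1/OXX/OX./.XO
[OXX/OXX/..O] O move#2: (2,0):-1/OXX/OXX/O.O*, (2,1):-1/OXX/OXX/.OO
[OXX/OXX/O.O] X move#3: (2,1):+1/OXX/OXX/OXO*
[OXX/OXX/OXO] end (terminal -1, O#4); searched OXX/OX./..O to 7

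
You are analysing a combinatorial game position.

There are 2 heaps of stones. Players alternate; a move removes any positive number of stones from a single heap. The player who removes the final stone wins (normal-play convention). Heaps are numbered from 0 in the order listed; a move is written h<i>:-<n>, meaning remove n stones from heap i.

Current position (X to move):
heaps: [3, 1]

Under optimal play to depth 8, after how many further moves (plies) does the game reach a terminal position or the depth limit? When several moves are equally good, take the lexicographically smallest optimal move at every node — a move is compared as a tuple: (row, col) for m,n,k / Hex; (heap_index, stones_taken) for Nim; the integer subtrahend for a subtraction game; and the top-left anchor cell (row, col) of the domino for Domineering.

p1 X@[(3,1)]: h0:-1[(2,1)]-1 h0:-2[(1,1)]+1* h0:-3[(0,1)]-1 h1:-1[(3,0)]-1
p2 O@[(1,1)]: h0:-1[(0,1)]-1* h1:-1[(1,0)]-1
p3 X@[(0,1)]: h1:-1[(0,0)]+1*
p4 O@[(0,0)] terminal -1; root [(3,1)] d8

PV length from [(3,1)]: 3 plies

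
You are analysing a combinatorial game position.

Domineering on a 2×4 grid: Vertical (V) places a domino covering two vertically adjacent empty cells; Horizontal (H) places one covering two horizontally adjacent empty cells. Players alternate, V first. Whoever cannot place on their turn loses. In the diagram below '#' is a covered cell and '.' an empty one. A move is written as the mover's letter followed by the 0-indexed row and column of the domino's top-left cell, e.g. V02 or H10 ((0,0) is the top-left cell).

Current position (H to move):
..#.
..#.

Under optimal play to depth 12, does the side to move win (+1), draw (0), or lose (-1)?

value(..#./..#., H) = +1

ply 1, H at ..#./..#. | H00=+1→###./..#.*; H10=+1→..#./###.
ply 2, V at ###./..#. | V03=-1→####/..##*
ply 3, H at ####/..## | H10=+1→####/####*
ply 4: ####/#### is terminal -1 (V); from ..#./..#. depth 12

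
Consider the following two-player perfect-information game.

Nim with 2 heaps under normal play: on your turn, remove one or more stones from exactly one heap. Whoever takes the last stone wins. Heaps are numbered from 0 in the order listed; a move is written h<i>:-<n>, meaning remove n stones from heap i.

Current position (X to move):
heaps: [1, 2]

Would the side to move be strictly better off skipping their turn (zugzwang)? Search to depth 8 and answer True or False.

ply 1, X at (1,2) | h0:-1=-1→(0,2); h1:-1=+1→(1,1)*; h1:-2=-1→(1,0)
ply 2, O at (1,1) | h0:-1=-1→(0,1)*; h1:-1=-1→(1,0)
ply 3, X at (0,1) | h1:-1=+1→(0,0)*
ply 4: (0,0) is terminal -1 (O); from (1,2) depth 8
pass branch (O moves first from the same position):
  | ply 1, O at (1,2) | h0:-1=-1→(0,2); h1:-1=+1→(1,1)*; h1:-2=-1→(1,0)
  | ply 2, X at (1,1) | h0:-1=-1→(0,1)*; h1:-1=-1→(1,0)
  | ply 3, O at (0,1) | h1:-1=+1→(0,0)*
  | ply 4: (0,0) is terminal -1 (X); from (1,2) depth 8
X moving scores +1; X passing scores -1

zugzwang((1,2), X) = False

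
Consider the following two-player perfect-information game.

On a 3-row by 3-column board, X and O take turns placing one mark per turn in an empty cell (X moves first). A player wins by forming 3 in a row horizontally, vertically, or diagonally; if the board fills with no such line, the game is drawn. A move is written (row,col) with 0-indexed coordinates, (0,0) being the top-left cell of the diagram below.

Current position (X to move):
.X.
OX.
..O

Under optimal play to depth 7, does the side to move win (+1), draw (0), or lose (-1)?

[.X./OX./..O] X move#1: (0,0):+1/XX./OX./..O*, (0,2):+1/.XX/OX./..O, (1,2):+0/.X./OXX/..O, (2,0):+1/.X./OX./X.O, (2,1):+1/.X./OX./.XO
[XX./OX./..O] O move#2: (0,2):-1/XXO/OX./..O*, (1,2):-1/XX./OXO/..O, (2,0):-1/XX./OX./O.O, (2,1):-1/XX./OX./.OO
[XXO/OX./..O] X move#3: (1,2):+0/XXO/OXX/..O, (2,0):-1/XXO/OX./X.O, (2,1):+1/XXO/OX./.XO*
[XXO/OX./.XO] end (terminal -1, O#4); searched .X./OX./..O to 7

value(.X./OX./..O, X) = +1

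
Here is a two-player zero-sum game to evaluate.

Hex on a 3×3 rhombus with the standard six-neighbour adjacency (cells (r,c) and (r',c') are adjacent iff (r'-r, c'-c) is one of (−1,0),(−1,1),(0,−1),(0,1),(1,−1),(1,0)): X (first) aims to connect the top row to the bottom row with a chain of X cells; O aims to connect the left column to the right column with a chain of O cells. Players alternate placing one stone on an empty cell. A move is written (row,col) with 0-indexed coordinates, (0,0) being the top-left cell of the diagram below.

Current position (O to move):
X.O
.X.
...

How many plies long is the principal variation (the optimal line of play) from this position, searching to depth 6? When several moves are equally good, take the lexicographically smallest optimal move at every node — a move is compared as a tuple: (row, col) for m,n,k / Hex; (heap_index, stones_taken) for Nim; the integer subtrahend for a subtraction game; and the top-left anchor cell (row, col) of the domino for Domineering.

PV length from [X.O/.X./...]: 4 plies

ply 1, O at X.O/.X./... | (0,1)=-1→XOO/.X./...*; (1,0)=-1→X.O/OX./...; (1,2)=-1→X.O/.XO/...; (2,0)=-1→X.O/.X./O..; (2,1)=-1→X.O/.X./.O.; (2,2)=-1→X.O/.X./..O
ply 2, X at XOO/.X./... | (1,0)=+1→XOO/XX./...*; (1,2)=-1→XOO/.XX/...; (2,0)=-1→XOO/.X./X..; (2,1)=-1→XOO/.X./.X.; (2,2)=-1→XOO/.X./..X
ply 3, O at XOO/XX./... | (1,2)=-1→XOO/XXO/...*; (2,0)=-1→XOO/XX./O..; (2,1)=-1→XOO/XX./.O.; (2,2)=-1→XOO/XX./..O
ply 4, X at XOO/XXO/... | (2,0)=+1→XOO/XXO/X..*; (2,1)=+1→XOO/XXO/.X.; (2,2)=+1→XOO/XXO/..X
ply 5: XOO/XXO/X.. is terminal -1 (O); from X.O/.X./... depth 6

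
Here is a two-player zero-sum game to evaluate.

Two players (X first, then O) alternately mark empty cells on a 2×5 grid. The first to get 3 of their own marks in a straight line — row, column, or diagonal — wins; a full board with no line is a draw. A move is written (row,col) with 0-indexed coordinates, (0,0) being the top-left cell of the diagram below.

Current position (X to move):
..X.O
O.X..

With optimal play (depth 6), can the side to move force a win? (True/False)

X winning at [..X.O/O.X..]: True

[..X.O/O.X..] X move#1: (0,0):+1/X.X.O/O.X..*, (0,1):+1/.XX.O/O.X.., (0,3):+1/..XXO/O.X.., (1,1):+1/..X.O/OXX.., (1,3):+1/..X.O/O.XX., (1,4):+1/..X.O/O.X.X
[X.X.O/O.X..] O move#2: (0,1):-1/XOX.O/O.X..*, (0,3):-1/X.XOO/O.X.., (1,1):-1/X.X.O/OOX.., (1,3):-1/X.X.O/O.XO., (1,4):-1/X.X.O/O.X.O
[XOX.O/O.X..] X move#3: (0,3):+0/XOXXO/O.X.., (1,1):+0/XOX.O/OXX.., (1,3):+1/XOX.O/O.XX.*, (1,4):+0/XOX.O/O.X.X
[XOX.O/O.XX.] O move#4: (0,3):-1/XOXOO/O.XX.*, (1,1):-1/XOX.O/OOXX., (1,4):-1/XOX.O/O.XXO
[XOXOO/O.XX.] X move#5: (1,1):+1/XOXOO/OXXX.*, (1,4):+1/XOXOO/O.XXX
[XOXOO/OXXX.] end (terminal -1, O#6); searched ..X.O/O.X.. to 6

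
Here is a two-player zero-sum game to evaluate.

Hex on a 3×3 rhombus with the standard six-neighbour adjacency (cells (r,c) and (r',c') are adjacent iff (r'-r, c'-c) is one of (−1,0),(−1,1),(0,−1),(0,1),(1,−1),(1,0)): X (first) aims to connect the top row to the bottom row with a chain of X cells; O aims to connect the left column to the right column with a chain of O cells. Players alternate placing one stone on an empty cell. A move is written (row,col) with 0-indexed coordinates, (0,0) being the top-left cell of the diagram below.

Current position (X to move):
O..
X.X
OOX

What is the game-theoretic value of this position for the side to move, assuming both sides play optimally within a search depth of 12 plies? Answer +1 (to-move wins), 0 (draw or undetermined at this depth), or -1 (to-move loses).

value(O../X.X/OOX, X) = +1

ply 1, X at O../X.X/OOX | (0,1)=+1→OX./X.X/OOX*; (0,2)=+1→O.X/X.X/OOX; (1,1)=+1→O../XXX/OOX
ply 2, O at OX./X.X/OOX | (0,2)=-1→OXO/X.X/OOX*; (1,1)=-1→OX./XOX/OOX
ply 3, X at OXO/X.X/OOX | (1,1)=+1→OXO/XXX/OOX*
ply 4: OXO/XXX/OOX is terminal -1 (O); from O../X.X/OOX depth 12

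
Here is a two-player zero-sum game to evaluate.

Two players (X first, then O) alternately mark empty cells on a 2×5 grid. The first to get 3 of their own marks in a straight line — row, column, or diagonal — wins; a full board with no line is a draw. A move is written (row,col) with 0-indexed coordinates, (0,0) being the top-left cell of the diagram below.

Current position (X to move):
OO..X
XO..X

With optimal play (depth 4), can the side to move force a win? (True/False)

X winning at [OO..X/XO..X]: False

ply 1, X at OO..X/XO..X | (0,2)=+0→OOX.X/XO..X*; (0,3)=-1→OO.XX/XO..X; (1,2)=-1→OO..X/XOX.X; (1,3)=-1→OO..X/XO.XX
ply 2, O at OOX.X/XO..X | (0,3)=+0→OOXOX/XO..X*; (1,2)=-1→OOX.X/XOO.X; (1,3)=-1→OOX.X/XO.OX
ply 3, X at OOXOX/XO..X | (1,2)=+0→OOXOX/XOX.X*; (1,3)=+0→OOXOX/XO.XX
ply 4, O at OOXOX/XOX.X | (1,3)=+0→OOXOX/XOXOX*
ply 5: OOXOX/XOXOX is terminal +0 (X); from OO..X/XO..X depth 4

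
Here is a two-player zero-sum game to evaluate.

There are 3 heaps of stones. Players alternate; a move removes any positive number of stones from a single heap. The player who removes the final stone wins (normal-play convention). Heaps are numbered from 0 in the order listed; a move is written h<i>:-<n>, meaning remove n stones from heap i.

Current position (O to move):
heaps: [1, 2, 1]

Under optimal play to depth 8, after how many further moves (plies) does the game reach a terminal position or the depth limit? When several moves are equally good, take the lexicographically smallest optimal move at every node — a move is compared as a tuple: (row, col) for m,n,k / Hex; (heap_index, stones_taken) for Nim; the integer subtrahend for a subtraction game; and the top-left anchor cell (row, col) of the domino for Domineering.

p1 O@[(1,2,1)]: h0:-1[(0,2,1)]-1 h1:-1[(1,1,1)]-1 h1:-2[(1,0,1)]+1* h2:-1[(1,2,0)]-1
p2 X@[(1,0,1)]: h0:-1[(0,0,1)]-1* h2:-1[(1,0,0)]-1
p3 O@[(0,0,1)]: h2:-1[(0,0,0)]+1*
p4 X@[(0,0,0)] terminal -1; root [(1,2,1)] d8

PV length from [(1,2,1)]: 3 plies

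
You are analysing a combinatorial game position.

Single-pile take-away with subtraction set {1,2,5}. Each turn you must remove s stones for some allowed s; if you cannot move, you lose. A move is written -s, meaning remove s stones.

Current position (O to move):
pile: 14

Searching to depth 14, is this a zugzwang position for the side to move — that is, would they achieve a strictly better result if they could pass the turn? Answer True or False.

zugzwang(14, O) = False

[14] O move#1: -1:-1/13, -2:+1/12*, -5:+1/9
[12] X move#2: -1:-1/11*, -2:-1/10, -5:-1/7
[11] O move#3: -1:-1/10, -2:+1/9*, -5:+1/6
[9] X move#4: -1:-1/8*, -2:-1/7, -5:-1/4
[8] O move#5: -1:-1/7, -2:+1/6*, -5:+1/3
[6] X move#6: -1:-1/5*, -2:-1/4, -5:-1/1
[5] O move#7: -1:-1/4, -2:+1/3*, -5:+1/0
[3] X move#8: -1:-1/2*, -2:-1/1
[2] O move#9: -1:-1/1, -2:+1/0*
[0] end (terminal -1, X#10); searched 14 to 14
suppose O passes — search the same position with X to move:
pass> [14] X move#1: -1:-1/13, -2:+1/12*, -5:+1/9
pass> [12] O move#2: -1:-1/11*, -2:-1/10, -5:-1/7
pass> [11] X move#3: -1:-1/10, -2:+1/9*, -5:+1/6
pass> [9] O move#4: -1:-1/8*, -2:-1/7, -5:-1/4
pass> [8] X move#5: -1:-1/7, -2:+1/6*, -5:+1/3
pass> [6] O move#6: -1:-1/5*, -2:-1/4, -5:-1/1
pass> [5] X move#7: -1:-1/4, -2:+1/3*, -5:+1/0
pass> [3] O move#8: -1:-1/2*, -2:-1/1
pass> [2] X move#9: -1:-1/1, -2:+1/0*
pass> [0] end (terminal -1, O#10); searched 14 to 14
for O: play +1, pass -1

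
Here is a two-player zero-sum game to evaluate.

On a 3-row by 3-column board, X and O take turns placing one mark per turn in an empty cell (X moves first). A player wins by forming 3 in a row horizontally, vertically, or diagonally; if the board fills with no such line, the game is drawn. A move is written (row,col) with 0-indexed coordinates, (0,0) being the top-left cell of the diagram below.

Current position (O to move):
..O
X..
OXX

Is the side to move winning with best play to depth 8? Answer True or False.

O winning at [..O/X../OXX]: True

[..O/X../OXX] O move#1: (0,0):+1/O.O/X../OXX*, (0,1):+1/.OO/X../OXX, (1,1):+1/..O/XO./OXX, (1,2):-1/..O/X.O/OXX
[O.O/X../OXX] X move#2: (0,1):-1/OXO/X../OXX*, (1,1):-1/O.O/XX./OXX, (1,2):-1/O.O/X.X/OXX
[OXO/X../OXX] O move#3: (1,1):+1/OXO/XO./OXX*, (1,2):-1/OXO/X.O/OXX
[OXO/XO./OXX] end (terminal -1, X#4); searched ..O/X../OXX to 8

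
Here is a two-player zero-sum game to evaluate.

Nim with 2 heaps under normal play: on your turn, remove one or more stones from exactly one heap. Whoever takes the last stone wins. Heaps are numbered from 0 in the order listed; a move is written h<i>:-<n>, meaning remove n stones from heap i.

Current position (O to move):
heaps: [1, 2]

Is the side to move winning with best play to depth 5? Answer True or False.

p1 O@[(1,2)]: h0:-1[(0,2)]-1 h1:-1[(1,1)]+1* h1:-2[(1,0)]-1
p2 X@[(1,1)]: h0:-1[(0,1)]-1* h1:-1[(1,0)]-1
p3 O@[(0,1)]: h1:-1[(0,0)]+1*
p4 X@[(0,0)] terminal -1; root [(1,2)] d5

O winning at [(1,2)]: True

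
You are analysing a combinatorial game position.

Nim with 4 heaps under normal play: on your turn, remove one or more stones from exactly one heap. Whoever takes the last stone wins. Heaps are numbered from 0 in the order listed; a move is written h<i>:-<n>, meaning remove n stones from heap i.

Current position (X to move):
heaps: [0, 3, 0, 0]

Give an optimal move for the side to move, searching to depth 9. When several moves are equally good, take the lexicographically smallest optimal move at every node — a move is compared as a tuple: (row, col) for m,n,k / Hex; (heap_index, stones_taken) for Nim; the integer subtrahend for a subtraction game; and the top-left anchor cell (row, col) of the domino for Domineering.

[(0,3,0,0)] X move#1: h1:-1:-1/(0,2,0,0), h1:-2:-1/(0,1,0,0), h1:-3:+1/(0,0,0,0)*
[(0,0,0,0)] end (terminal -1, O#2); searched (0,3,0,0) to 9

X's best at [(0,3,0,0)]: h1:-3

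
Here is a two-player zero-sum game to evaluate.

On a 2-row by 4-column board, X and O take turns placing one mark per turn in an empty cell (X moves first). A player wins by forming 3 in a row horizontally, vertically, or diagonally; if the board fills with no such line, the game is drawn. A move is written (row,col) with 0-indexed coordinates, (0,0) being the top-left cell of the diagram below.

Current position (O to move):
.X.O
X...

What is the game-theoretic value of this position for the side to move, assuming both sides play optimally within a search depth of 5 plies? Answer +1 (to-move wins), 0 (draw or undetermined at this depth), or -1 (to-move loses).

value(.X.O/X..., O) = 0

[.X.O/X...] O move#1: (0,0):+0/OX.O/X...*, (0,2):+0/.XOO/X..., (1,1):+0/.X.O/XO.., (1,2):+0/.X.O/X.O., (1,3):+0/.X.O/X..O
[OX.O/X...] X move#2: (0,2):+0/OXXO/X...*, (1,1):+0/OX.O/XX.., (1,2):+0/OX.O/X.X., (1,3):+0/OX.O/X..X
[OXXO/X...] O move#3: (1,1):+0/OXXO/XO..*, (1,2):+0/OXXO/X.O., (1,3):+0/OXXO/X..O
[OXXO/XO..] X move#4: (1,2):+0/OXXO/XOX.*, (1,3):+0/OXXO/XO.X
[OXXO/XOX.] O move#5: (1,3):+0/OXXO/XOXO*
[OXXO/XOXO] end (terminal +0, X#6); searched .X.O/X... to 5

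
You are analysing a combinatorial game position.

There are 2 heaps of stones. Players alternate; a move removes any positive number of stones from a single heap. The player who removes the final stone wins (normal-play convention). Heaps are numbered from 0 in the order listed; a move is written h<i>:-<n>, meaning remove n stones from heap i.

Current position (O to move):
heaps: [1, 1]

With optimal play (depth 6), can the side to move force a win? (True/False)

O winning at [(1,1)]: False

[(1,1)] O move#1: h0:-1:-1/(0,1)*, h1:-1:-1/(1,0)
[(0,1)] X move#2: h1:-1:+1/(0,0)*
[(0,0)] end (terminal -1, O#3); searched (1,1) to 6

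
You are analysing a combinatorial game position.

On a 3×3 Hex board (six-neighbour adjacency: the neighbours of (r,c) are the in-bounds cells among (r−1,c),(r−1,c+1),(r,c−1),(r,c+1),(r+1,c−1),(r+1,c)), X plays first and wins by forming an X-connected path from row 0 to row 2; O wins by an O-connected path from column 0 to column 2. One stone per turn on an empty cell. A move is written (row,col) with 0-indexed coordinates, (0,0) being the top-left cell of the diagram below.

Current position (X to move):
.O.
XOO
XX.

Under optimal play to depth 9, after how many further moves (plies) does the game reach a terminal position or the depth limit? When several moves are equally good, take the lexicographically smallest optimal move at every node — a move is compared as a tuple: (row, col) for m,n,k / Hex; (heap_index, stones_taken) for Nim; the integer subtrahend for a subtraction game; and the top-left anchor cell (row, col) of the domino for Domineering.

PV length from [.O./XOO/XX.]: 1 ply

ply 1, X at .O./XOO/XX. | (0,0)=+1→XO./XOO/XX.*; (0,2)=-1→.OX/XOO/XX.; (2,2)=-1→.O./XOO/XXX
ply 2: XO./XOO/XX. is terminal -1 (O); from .O./XOO/XX. depth 9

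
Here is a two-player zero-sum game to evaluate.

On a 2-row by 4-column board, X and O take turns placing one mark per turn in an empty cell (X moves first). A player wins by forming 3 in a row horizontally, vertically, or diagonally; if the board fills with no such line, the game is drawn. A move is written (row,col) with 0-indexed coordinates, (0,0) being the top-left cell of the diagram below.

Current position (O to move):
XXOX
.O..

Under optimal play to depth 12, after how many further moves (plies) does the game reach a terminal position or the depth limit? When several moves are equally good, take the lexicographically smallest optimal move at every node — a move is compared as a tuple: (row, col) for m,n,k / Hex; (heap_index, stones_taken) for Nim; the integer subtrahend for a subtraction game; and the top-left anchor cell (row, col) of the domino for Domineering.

PV length from [XXOX/.O..]: 3 plies

p1 O@[XXOX/.O..]: (1,0)[XXOX/OO..]+0 (1,2)[XXOX/.OO.]+1* (1,3)[XXOX/.O.O]+0
p2 X@[XXOX/.OO.]: (1,0)[XXOX/XOO.]-1* (1,3)[XXOX/.OOX]-1
p3 O@[XXOX/XOO.]: (1,3)[XXOX/XOOO]+1*
p4 X@[XXOX/XOOO] terminal -1; root [XXOX/.O..] d12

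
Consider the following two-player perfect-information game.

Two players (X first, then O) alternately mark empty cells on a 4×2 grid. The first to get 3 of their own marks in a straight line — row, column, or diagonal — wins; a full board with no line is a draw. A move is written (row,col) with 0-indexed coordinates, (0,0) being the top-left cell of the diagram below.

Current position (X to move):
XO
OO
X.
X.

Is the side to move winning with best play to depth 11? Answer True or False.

ply 1, X at XO/OO/X./X. | (2,1)=+0→XO/OO/XX/X.*; (3,1)=-1→XO/OO/X./XX
ply 2, O at XO/OO/XX/X. | (3,1)=+0→XO/OO/XX/XO*
ply 3: XO/OO/XX/XO is terminal +0 (X); from XO/OO/X./X. depth 11

X winning at [XO/OO/X./X.]: False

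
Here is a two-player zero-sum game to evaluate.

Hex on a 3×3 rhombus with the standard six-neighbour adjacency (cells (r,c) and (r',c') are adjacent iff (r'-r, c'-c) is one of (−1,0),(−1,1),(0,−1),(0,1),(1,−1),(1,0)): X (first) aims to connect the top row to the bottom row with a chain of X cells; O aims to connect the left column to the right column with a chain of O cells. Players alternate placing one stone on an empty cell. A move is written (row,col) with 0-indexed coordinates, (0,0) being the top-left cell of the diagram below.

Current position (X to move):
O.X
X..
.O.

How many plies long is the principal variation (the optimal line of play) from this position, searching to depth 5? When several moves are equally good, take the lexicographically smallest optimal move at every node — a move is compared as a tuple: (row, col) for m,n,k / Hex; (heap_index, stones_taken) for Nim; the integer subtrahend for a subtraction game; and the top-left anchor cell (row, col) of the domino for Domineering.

ply 1, X at O.X/X../.O. | (0,1)=-1→OXX/X../.O.; (1,1)=-1→O.X/XX./.O.; (1,2)=+1→O.X/X.X/.O.*; (2,0)=+1→O.X/X../XO.; (2,2)=+1→O.X/X../.OX
ply 2, O at O.X/X.X/.O. | (0,1)=-1→OOX/X.X/.O.*; (1,1)=-1→O.X/XOX/.O.; (2,0)=-1→O.X/X.X/OO.; (2,2)=-1→O.X/X.X/.OO
ply 3, X at OOX/X.X/.O. | (1,1)=+1→OOX/XXX/.O.*; (2,0)=+1→OOX/X.X/XO.; (2,2)=+1→OOX/X.X/.OX
ply 4, O at OOX/XXX/.O. | (2,0)=-1→OOX/XXX/OO.*; (2,2)=-1→OOX/XXX/.OO
ply 5, X at OOX/XXX/OO. | (2,2)=+1→OOX/XXX/OOX*
ply 6: OOX/XXX/OOX is terminal -1 (O); from O.X/X../.O. depth 5

PV length from [O.X/X../.O.]: 5 plies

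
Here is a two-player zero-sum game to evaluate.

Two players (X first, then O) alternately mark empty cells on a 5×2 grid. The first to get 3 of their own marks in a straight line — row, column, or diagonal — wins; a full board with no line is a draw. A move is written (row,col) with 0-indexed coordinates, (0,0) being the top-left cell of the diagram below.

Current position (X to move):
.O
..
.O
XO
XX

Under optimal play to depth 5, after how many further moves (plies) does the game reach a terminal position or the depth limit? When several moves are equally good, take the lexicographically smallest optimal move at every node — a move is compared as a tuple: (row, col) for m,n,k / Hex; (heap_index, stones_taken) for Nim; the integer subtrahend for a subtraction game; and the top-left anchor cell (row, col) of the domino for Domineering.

PV length from [.O/../.O/XO/XX]: 1 ply

p1 X@[.O/../.O/XO/XX]: (0,0)[XO/../.O/XO/XX]-1 (1,0)[.O/X./.O/XO/XX]-1 (1,1)[.O/.X/.O/XO/XX]+0 (2,0)[.O/../XO/XO/XX]+1*
p2 O@[.O/../XO/XO/XX] terminal -1; root [.O/../.O/XO/XX] d5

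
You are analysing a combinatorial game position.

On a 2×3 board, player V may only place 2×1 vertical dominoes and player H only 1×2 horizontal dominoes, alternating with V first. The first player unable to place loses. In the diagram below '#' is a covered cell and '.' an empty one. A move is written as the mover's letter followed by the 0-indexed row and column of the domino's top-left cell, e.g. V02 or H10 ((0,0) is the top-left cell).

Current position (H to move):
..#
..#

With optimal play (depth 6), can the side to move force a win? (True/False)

H winning at [..#/..#]: True

p1 H@[..#/..#]: H00[###/..#]+1* H10[..#/###]+1
p2 V@[###/..#] terminal -1; root [..#/..#] d6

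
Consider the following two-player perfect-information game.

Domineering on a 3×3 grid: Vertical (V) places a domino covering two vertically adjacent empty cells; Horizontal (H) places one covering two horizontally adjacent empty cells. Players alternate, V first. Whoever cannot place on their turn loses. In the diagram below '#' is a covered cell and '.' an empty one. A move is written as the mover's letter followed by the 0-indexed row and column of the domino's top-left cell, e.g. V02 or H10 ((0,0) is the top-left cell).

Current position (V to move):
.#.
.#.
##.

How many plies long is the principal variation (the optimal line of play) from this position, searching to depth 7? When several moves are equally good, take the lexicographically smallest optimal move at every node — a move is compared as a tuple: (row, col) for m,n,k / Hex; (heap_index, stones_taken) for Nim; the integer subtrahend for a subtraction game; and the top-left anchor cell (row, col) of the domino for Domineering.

ply 1, V at .#./.#./##. | V00=+1→##./##./##.*; V02=+1→.##/.##/##.; V12=+1→.#./.##/###
ply 2: ##./##./##. is terminal -1 (H); from .#./.#./##. depth 7

PV length from [.#./.#./##.]: 1 ply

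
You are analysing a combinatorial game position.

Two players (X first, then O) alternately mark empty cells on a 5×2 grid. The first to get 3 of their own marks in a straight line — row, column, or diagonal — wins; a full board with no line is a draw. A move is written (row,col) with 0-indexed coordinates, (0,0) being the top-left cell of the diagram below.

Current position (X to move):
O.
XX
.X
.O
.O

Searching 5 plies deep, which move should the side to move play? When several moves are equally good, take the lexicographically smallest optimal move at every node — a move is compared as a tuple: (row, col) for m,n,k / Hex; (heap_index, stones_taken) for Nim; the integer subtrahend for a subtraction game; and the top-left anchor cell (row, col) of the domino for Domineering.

X's best at [O./XX/.X/.O/.O]: (0,1)

[O./XX/.X/.O/.O] X move#1: (0,1):+1/OX/XX/.X/.O/.O*, (2,0):+1/O./XX/XX/.O/.O, (3,0):+1/O./XX/.X/XO/.O, (4,0):+0/O./XX/.X/.O/XO
[OX/XX/.X/.O/.O] end (terminal -1, O#2); searched O./XX/.X/.O/.O to 5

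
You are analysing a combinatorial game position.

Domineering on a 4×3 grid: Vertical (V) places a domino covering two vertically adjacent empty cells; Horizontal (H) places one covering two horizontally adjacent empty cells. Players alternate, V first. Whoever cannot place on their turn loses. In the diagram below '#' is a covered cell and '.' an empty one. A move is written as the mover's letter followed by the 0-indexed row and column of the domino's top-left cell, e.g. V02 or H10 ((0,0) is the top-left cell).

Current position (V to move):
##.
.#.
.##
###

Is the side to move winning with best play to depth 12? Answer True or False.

V winning at [##./.#./.##/###]: True

p1 V@[##./.#./.##/###]: V02[###/.##/.##/###]+1* V10[##./##./###/###]+1
p2 H@[###/.##/.##/###] terminal -1; root [##./.#./.##/###] d12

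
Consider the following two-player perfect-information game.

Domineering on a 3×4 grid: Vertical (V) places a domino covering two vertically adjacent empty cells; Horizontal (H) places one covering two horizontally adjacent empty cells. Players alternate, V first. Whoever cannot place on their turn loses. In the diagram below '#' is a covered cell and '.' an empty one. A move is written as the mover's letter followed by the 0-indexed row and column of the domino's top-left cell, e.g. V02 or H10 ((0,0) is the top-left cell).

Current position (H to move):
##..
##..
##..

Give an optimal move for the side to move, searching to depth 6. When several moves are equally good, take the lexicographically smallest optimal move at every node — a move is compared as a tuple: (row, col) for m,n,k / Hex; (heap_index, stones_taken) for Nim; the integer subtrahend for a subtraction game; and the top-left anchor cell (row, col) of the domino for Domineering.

p1 H@[##../##../##..]: H02[####/##../##..]-1 H12[##../####/##..]+1* H22[##../##../####]-1
p2 V@[##../####/##..] terminal -1; root [##../##../##..] d6

H's best at [##../##../##..]: H12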